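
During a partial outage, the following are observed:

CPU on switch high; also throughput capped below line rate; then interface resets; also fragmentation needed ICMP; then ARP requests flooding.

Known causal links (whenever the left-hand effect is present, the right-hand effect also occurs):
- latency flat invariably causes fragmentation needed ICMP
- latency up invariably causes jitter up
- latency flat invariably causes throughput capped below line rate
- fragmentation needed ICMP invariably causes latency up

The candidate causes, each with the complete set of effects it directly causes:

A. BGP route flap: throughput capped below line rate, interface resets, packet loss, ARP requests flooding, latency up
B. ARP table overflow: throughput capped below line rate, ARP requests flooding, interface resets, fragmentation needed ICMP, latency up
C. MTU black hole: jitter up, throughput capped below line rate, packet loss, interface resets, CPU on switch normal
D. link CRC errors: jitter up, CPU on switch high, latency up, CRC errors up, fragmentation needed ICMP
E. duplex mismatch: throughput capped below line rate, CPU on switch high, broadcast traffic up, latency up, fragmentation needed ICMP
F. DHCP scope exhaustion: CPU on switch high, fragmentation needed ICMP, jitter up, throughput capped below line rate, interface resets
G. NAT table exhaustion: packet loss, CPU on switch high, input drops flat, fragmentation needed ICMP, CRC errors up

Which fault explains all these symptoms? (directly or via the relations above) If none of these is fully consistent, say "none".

For each candidate, compare predicted effects to what was observed:
(A) BGP route flap — CPU on switch high NO; throughput capped below line rate yes; interface resets yes; fragmentation needed ICMP NO; ARP requests flooding yes
(B) ARP table overflow — CPU on switch high NO; throughput capped below line rate yes; interface resets yes; fragmentation needed ICMP yes; ARP requests flooding yes
(C) MTU black hole — CPU on switch high NO; throughput capped below line rate yes; interface resets yes; fragmentation needed ICMP NO; ARP requests flooding NO
(D) link CRC errors — CPU on switch high yes; throughput capped below line rate NO; interface resets NO; fragmentation needed ICMP yes; ARP requests flooding NO
(E) duplex mismatch — does not account for interface resets, ARP requests flooding
(F) DHCP scope exhaustion — CPU on switch high yes; throughput capped below line rate yes; interface resets yes; fragmentation needed ICMP yes; ARP requests flooding NO
(G) NAT table exhaustion — CPU on switch high yes; throughput capped below line rate NO; interface resets NO; fragmentation needed ICMP yes; ARP requests flooding NO
None of the listed candidates fits everything.

none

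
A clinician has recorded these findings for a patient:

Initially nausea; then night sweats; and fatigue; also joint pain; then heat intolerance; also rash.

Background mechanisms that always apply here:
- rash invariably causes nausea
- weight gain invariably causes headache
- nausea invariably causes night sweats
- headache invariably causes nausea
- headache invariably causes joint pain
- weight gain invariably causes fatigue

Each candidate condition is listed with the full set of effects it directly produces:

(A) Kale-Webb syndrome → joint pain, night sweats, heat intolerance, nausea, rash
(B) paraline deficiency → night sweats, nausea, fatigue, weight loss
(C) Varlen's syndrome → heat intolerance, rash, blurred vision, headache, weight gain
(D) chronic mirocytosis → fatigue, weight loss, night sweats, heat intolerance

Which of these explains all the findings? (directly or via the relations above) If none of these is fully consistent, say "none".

C

Per-candidate check:
(A) Kale-Webb syndrome — does not account for fatigue
(B) paraline deficiency — nausea ✓; night sweats ✓; fatigue ✓; joint pain ✗; heat intolerance ✗; rash ✗
(C) Varlen's syndrome — accounts for every observation (nausea via headache → nausea)
(D) chronic mirocytosis — does not account for nausea, joint pain, rash
Only (C) is consistent with every observation.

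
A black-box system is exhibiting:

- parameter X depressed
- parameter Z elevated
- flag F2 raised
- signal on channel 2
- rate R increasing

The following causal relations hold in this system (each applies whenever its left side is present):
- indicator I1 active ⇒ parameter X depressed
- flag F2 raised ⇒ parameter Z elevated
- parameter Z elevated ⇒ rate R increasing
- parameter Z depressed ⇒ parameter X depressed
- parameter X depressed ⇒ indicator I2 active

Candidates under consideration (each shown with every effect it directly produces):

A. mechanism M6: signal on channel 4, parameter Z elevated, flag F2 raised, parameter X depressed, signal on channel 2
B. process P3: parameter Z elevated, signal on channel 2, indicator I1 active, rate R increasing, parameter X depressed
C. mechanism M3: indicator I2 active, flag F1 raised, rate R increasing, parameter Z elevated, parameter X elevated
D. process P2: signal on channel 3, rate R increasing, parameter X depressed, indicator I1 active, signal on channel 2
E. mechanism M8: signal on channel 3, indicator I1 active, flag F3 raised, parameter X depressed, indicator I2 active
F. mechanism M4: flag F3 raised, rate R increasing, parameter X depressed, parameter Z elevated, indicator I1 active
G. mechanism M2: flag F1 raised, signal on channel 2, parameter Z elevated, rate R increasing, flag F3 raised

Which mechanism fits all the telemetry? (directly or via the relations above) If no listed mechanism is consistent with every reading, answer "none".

Checking each candidate against the observations:
(A) mechanism M6 — accounts for every observation (rate R increasing through parameter Z elevated → rate R increasing)
(B) process P3 — parameter X depressed yes; parameter Z elevated yes; flag F2 raised NO; signal on channel 2 yes; rate R increasing yes
(C) mechanism M3 — parameter X depressed NO; parameter Z elevated yes; flag F2 raised NO; signal on channel 2 NO; rate R increasing yes
(D) process P2 — does not account for parameter Z elevated, flag F2 raised
(E) mechanism M8 — does not account for parameter Z elevated, flag F2 raised, signal on channel 2, rate R increasing
(F) mechanism M4 — parameter X depressed yes; parameter Z elevated yes; flag F2 raised NO; signal on channel 2 NO; rate R increasing yes
(G) mechanism M2 — parameter X depressed NO; parameter Z elevated yes; flag F2 raised NO; signal on channel 2 yes; rate R increasing yes
Only (A) is consistent with every observation.

A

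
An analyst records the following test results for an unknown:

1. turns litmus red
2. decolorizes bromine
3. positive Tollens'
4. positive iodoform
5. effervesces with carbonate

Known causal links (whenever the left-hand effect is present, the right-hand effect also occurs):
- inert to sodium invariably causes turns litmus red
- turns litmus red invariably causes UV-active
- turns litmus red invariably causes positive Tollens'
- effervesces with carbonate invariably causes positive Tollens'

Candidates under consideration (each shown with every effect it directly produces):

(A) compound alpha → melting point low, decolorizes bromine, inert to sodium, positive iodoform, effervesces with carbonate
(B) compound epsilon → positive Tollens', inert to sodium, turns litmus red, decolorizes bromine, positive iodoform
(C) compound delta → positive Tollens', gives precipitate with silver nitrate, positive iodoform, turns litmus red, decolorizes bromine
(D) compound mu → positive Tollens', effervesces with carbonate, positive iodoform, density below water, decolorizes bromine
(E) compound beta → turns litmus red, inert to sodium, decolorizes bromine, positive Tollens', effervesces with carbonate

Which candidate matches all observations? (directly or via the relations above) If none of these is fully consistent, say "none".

A

Checking each candidate against the observations:
(A) compound alpha — turns litmus red yes (through inert to sodium → turns litmus red); decolorizes bromine yes; positive Tollens' yes (through effervesces with carbonate → positive Tollens'); positive iodoform yes; effervesces with carbonate yes
(B) compound epsilon — turns litmus red yes; decolorizes bromine yes; positive Tollens' yes; positive iodoform yes; effervesces with carbonate NO
(C) compound delta — does not account for effervesces with carbonate
(D) compound mu — does not account for turns litmus red
(E) compound beta — does not account for positive iodoform
(A) is the only candidate with no mismatches.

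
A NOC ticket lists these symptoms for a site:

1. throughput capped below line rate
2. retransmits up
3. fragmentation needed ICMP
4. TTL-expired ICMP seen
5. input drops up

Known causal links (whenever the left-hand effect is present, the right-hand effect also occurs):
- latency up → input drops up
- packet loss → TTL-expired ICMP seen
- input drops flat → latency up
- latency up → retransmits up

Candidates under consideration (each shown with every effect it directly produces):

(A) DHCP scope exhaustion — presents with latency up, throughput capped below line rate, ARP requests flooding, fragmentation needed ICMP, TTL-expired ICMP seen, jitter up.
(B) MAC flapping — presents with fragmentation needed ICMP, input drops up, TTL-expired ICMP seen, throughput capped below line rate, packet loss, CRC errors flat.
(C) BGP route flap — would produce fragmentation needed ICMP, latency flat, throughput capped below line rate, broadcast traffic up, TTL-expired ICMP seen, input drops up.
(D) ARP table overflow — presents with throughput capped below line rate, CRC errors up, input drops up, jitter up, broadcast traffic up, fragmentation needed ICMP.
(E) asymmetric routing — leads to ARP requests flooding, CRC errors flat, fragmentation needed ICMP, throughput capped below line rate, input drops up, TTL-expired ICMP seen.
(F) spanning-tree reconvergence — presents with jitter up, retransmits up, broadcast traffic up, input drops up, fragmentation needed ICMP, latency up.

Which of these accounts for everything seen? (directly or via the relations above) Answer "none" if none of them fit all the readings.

A

Per-candidate check:
(A) DHCP scope exhaustion — throughput capped below line rate match; retransmits up match (by latency up → retransmits up); fragmentation needed ICMP match; TTL-expired ICMP seen match; input drops up match (by latency up → input drops up)
(B) MAC flapping — throughput capped below line rate match; retransmits up miss; fragmentation needed ICMP match; TTL-expired ICMP seen match; input drops up match
(C) BGP route flap — does not account for retransmits up
(D) ARP table overflow — does not account for retransmits up, TTL-expired ICMP seen
(E) asymmetric routing — throughput capped below line rate match; retransmits up miss; fragmentation needed ICMP match; TTL-expired ICMP seen match; input drops up match
(F) spanning-tree reconvergence — does not account for throughput capped below line rate, TTL-expired ICMP seen
(A) alone accounts for all the evidence.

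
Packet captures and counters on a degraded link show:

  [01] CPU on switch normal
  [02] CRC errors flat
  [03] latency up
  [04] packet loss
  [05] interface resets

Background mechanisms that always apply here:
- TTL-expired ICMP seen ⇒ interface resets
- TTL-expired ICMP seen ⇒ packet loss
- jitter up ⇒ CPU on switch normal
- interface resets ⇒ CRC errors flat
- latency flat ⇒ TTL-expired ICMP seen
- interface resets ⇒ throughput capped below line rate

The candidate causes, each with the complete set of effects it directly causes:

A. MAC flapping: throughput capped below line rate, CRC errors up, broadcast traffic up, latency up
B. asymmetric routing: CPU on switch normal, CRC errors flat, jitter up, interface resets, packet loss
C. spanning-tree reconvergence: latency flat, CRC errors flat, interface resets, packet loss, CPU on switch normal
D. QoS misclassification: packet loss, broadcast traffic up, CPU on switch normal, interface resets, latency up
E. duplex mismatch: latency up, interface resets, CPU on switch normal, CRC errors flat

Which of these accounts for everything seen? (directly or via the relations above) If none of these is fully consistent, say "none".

D

For each candidate, compare predicted effects to what was observed:
(A) MAC flapping — fails on CPU on switch normal, CRC errors flat, packet loss, interface resets (predicts CRC errors up, not CRC errors flat)
(B) asymmetric routing — does not account for latency up
(C) spanning-tree reconvergence — fails on latency up (predicts latency flat, not latency up)
(D) QoS misclassification — accounts for every observation (CRC errors flat by interface resets → CRC errors flat)
(E) duplex mismatch — does not account for packet loss
(D) alone accounts for all the evidence.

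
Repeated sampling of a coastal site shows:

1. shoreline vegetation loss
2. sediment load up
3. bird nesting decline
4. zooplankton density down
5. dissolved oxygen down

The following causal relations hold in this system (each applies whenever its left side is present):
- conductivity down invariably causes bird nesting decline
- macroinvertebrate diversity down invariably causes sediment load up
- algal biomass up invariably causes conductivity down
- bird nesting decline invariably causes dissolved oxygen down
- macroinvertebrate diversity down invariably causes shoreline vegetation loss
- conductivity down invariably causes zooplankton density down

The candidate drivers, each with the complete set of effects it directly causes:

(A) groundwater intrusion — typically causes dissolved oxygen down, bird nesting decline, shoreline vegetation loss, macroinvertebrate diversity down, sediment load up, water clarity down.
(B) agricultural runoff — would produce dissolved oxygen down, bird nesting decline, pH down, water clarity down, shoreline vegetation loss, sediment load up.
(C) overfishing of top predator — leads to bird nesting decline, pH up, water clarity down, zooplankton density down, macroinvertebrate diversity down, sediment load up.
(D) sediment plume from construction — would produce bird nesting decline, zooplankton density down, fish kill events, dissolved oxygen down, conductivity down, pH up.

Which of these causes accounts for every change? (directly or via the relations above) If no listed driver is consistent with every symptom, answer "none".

C

For each candidate, compare predicted effects to what was observed:
(A) groundwater intrusion — shoreline vegetation loss ✓; sediment load up ✓; bird nesting decline ✓; zooplankton density down ✗; dissolved oxygen down ✓
(B) agricultural runoff — shoreline vegetation loss ✓; sediment load up ✓; bird nesting decline ✓; zooplankton density down ✗; dissolved oxygen down ✓
(C) overfishing of top predator — shoreline vegetation loss ✓ (via macroinvertebrate diversity down → shoreline vegetation loss); sediment load up ✓; bird nesting decline ✓; zooplankton density down ✓; dissolved oxygen down ✓ (via bird nesting decline → dissolved oxygen down)
(D) sediment plume from construction — shoreline vegetation loss ✗; sediment load up ✗; bird nesting decline ✓; zooplankton density down ✓; dissolved oxygen down ✓
(C) alone accounts for all the evidence.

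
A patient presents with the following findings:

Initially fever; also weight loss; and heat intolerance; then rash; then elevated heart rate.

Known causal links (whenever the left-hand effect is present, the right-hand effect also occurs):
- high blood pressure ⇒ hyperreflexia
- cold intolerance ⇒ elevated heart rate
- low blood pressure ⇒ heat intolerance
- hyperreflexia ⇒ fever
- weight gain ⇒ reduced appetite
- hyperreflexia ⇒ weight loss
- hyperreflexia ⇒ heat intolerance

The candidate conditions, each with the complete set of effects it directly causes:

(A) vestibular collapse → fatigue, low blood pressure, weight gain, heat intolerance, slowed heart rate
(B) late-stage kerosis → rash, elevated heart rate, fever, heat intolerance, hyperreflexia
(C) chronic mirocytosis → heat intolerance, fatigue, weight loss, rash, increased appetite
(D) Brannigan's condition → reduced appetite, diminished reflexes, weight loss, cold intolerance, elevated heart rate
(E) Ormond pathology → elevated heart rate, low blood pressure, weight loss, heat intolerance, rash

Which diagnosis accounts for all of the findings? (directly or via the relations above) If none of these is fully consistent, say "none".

Testing each hypothesis:
(A) vestibular collapse — fever miss; weight loss miss; heat intolerance match; rash miss; elevated heart rate miss
(B) late-stage kerosis — fever match; weight loss match (by hyperreflexia → weight loss); heat intolerance match; rash match; elevated heart rate match
(C) chronic mirocytosis — fever miss; weight loss match; heat intolerance match; rash match; elevated heart rate miss
(D) Brannigan's condition — fever miss; weight loss match; heat intolerance miss; rash miss; elevated heart rate match
(E) Ormond pathology — fever miss; weight loss match; heat intolerance match; rash match; elevated heart rate match
(B) alone accounts for all the evidence.

B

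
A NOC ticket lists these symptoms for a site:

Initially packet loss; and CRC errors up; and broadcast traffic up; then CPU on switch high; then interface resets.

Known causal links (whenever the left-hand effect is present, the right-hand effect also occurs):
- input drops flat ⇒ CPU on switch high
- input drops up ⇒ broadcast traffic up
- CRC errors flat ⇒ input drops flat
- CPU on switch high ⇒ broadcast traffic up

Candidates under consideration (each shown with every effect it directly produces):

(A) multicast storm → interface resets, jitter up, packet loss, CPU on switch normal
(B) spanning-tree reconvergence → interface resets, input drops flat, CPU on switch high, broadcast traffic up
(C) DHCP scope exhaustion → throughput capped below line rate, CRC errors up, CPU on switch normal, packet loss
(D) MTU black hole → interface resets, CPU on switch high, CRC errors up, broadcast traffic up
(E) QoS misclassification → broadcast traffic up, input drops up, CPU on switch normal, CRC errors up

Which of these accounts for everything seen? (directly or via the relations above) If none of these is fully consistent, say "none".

none

Per-candidate check:
(A) multicast storm — packet loss yes; CRC errors up NO; broadcast traffic up NO; CPU on switch high NO; interface resets yes
(B) spanning-tree reconvergence — packet loss NO; CRC errors up NO; broadcast traffic up yes; CPU on switch high yes; interface resets yes
(C) DHCP scope exhaustion — fails on broadcast traffic up, CPU on switch high, interface resets (predicts CPU on switch normal, not CPU on switch high)
(D) MTU black hole — does not account for packet loss
(E) QoS misclassification — fails on packet loss, CPU on switch high, interface resets (predicts CPU on switch normal, not CPU on switch high)
None of the listed candidates fits everything.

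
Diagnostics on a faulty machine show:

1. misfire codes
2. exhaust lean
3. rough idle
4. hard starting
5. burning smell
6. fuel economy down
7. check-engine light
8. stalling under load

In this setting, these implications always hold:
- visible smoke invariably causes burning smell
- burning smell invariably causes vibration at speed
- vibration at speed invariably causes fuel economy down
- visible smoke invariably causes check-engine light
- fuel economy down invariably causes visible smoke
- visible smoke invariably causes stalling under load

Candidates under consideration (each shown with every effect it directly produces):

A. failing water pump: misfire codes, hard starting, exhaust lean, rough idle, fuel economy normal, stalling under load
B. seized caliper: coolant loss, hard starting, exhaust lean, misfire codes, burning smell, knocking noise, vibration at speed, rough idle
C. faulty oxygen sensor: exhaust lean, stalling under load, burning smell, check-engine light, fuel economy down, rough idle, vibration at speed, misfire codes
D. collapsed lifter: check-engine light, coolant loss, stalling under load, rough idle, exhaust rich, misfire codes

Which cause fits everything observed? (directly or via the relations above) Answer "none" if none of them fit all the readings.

B

Testing each hypothesis:
(A) failing water pump — misfire codes ✓; exhaust lean ✓; rough idle ✓; hard starting ✓; burning smell ✗; fuel economy down ✗; check-engine light ✗; stalling under load ✓
(B) seized caliper — misfire codes ✓; exhaust lean ✓; rough idle ✓; hard starting ✓; burning smell ✓; fuel economy down ✓ (through vibration at speed → fuel economy down); check-engine light ✓ (through vibration at speed → fuel economy down → visible smoke → check-engine light); stalling under load ✓ (through vibration at speed → fuel economy down → visible smoke → stalling under load)
(C) faulty oxygen sensor — misfire codes ✓; exhaust lean ✓; rough idle ✓; hard starting ✗; burning smell ✓; fuel economy down ✓; check-engine light ✓; stalling under load ✓
(D) collapsed lifter — misfire codes ✓; exhaust lean ✗; rough idle ✓; hard starting ✗; burning smell ✗; fuel economy down ✗; check-engine light ✓; stalling under load ✓
Only (B) is consistent with every observation.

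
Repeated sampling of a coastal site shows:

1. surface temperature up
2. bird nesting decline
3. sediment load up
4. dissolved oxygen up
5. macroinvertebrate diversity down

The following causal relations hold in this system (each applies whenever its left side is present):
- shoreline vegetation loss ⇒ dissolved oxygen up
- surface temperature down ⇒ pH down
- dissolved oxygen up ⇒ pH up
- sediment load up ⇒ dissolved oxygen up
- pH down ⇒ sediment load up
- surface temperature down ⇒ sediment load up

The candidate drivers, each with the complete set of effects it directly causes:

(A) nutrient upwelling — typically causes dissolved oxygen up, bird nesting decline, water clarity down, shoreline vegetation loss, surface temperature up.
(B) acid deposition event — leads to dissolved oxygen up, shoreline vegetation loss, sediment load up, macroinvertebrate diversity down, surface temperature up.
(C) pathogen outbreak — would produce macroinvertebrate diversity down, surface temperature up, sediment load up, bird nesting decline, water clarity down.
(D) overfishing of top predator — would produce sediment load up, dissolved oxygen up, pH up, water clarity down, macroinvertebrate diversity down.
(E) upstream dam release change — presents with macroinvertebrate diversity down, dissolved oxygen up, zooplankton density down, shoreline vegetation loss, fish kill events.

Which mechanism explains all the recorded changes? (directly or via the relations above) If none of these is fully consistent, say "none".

C

Testing each hypothesis:
(A) nutrient upwelling — does not account for sediment load up, macroinvertebrate diversity down
(B) acid deposition event — surface temperature up ✓; bird nesting decline ✗; sediment load up ✓; dissolved oxygen up ✓; macroinvertebrate diversity down ✓
(C) pathogen outbreak — accounts for every observation (dissolved oxygen up via sediment load up → dissolved oxygen up)
(D) overfishing of top predator — does not account for surface temperature up, bird nesting decline
(E) upstream dam release change — surface temperature up ✗; bird nesting decline ✗; sediment load up ✗; dissolved oxygen up ✓; macroinvertebrate diversity down ✓
(C) alone accounts for all the evidence.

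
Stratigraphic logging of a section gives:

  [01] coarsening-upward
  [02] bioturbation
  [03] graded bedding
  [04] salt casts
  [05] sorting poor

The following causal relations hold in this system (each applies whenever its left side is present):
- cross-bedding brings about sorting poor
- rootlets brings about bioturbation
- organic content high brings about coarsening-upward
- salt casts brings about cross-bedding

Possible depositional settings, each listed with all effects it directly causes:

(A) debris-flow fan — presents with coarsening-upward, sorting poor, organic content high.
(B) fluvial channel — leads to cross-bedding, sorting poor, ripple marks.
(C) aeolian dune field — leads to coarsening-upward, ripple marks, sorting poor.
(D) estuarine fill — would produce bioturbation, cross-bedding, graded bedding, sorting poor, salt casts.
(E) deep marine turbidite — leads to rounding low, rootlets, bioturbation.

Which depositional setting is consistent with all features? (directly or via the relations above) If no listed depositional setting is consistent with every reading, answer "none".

none

For each candidate, compare predicted effects to what was observed:
(A) debris-flow fan — does not account for bioturbation, graded bedding, salt casts
(B) fluvial channel — does not account for coarsening-upward, bioturbation, graded bedding, salt casts
(C) aeolian dune field — coarsening-upward yes; bioturbation NO; graded bedding NO; salt casts NO; sorting poor yes
(D) estuarine fill — coarsening-upward NO; bioturbation yes; graded bedding yes; salt casts yes; sorting poor yes
(E) deep marine turbidite — coarsening-upward NO; bioturbation yes; graded bedding NO; salt casts NO; sorting poor NO
None of the listed candidates fits everything.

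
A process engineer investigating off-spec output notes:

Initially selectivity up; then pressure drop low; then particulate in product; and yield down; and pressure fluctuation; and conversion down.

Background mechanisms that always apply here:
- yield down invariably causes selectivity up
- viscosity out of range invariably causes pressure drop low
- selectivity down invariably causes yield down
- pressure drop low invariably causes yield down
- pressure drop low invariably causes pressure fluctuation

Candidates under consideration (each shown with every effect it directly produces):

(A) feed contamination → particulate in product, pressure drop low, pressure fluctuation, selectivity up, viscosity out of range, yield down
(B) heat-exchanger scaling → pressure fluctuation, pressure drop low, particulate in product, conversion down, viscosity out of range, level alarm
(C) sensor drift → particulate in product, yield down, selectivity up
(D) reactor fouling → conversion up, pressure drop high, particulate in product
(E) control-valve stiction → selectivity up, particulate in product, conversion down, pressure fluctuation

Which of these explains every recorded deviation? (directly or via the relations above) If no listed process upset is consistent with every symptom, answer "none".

Testing each hypothesis:
(A) feed contamination — does not account for conversion down
(B) heat-exchanger scaling — accounts for every observation (selectivity up through pressure drop low → yield down → selectivity up)
(C) sensor drift — selectivity up yes; pressure drop low NO; particulate in product yes; yield down yes; pressure fluctuation NO; conversion down NO
(D) reactor fouling — selectivity up NO; pressure drop low NO; particulate in product yes; yield down NO; pressure fluctuation NO; conversion down NO
(E) control-valve stiction — does not account for pressure drop low, yield down
(B) is the only candidate with no mismatches.

B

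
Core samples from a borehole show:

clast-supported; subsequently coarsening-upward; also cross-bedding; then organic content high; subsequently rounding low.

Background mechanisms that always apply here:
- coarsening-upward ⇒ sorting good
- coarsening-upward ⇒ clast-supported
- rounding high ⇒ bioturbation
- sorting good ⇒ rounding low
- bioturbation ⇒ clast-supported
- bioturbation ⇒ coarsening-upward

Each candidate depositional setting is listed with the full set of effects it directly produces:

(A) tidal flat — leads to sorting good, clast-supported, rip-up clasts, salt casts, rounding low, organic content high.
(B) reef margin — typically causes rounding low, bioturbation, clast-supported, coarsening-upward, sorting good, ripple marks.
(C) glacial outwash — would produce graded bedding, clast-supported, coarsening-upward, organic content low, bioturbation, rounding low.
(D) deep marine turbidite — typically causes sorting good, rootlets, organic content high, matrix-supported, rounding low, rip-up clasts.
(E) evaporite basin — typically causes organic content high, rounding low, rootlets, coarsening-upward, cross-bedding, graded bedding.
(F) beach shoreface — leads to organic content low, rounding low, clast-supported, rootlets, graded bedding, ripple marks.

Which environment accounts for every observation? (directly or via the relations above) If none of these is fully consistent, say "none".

E

For each candidate, compare predicted effects to what was observed:
(A) tidal flat — clast-supported yes; coarsening-upward NO; cross-bedding NO; organic content high yes; rounding low yes
(B) reef margin — does not account for cross-bedding, organic content high
(C) glacial outwash — fails on cross-bedding, organic content high (predicts organic content low, not organic content high)
(D) deep marine turbidite — clast-supported NO; coarsening-upward NO; cross-bedding NO; organic content high yes; rounding low yes
(E) evaporite basin — accounts for every observation (clast-supported via coarsening-upward → clast-supported)
(F) beach shoreface — fails on coarsening-upward, cross-bedding, organic content high (predicts organic content low, not organic content high)
(E) alone accounts for all the evidence.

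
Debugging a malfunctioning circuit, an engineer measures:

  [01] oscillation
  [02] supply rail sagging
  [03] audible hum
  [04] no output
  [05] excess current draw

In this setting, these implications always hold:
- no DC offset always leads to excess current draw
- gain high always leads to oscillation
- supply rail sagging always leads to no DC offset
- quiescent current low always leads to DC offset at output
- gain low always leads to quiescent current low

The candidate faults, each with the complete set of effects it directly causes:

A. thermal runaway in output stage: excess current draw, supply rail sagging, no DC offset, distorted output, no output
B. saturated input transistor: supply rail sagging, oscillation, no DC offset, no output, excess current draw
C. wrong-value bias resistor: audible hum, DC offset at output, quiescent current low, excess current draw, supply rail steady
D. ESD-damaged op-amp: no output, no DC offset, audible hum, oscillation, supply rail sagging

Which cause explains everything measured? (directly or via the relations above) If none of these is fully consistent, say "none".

Per-candidate check:
(A) thermal runaway in output stage — does not account for oscillation, audible hum
(B) saturated input transistor — oscillation match; supply rail sagging match; audible hum miss; no output match; excess current draw match
(C) wrong-value bias resistor — fails on oscillation, supply rail sagging, no output (predicts supply rail steady, not supply rail sagging)
(D) ESD-damaged op-amp — oscillation match; supply rail sagging match; audible hum match; no output match; excess current draw match (via no DC offset → excess current draw)
(D) alone accounts for all the evidence.

D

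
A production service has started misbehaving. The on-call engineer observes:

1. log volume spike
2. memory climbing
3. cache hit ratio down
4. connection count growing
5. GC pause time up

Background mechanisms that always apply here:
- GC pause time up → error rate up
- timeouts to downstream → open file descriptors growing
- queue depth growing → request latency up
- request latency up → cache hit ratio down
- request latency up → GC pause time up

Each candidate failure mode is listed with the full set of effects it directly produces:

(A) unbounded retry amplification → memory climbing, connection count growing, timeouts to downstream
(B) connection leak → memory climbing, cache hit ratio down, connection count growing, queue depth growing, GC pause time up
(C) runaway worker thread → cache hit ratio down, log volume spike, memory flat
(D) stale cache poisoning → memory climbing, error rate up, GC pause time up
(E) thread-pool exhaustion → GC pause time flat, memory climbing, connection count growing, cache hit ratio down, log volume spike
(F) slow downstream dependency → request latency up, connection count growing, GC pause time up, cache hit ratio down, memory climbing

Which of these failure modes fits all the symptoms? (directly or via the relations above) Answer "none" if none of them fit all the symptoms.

none

Checking each candidate against the observations:
(A) unbounded retry amplification — does not account for log volume spike, cache hit ratio down, GC pause time up
(B) connection leak — does not account for log volume spike
(C) runaway worker thread — fails on memory climbing, connection count growing, GC pause time up (predicts memory flat, not memory climbing)
(D) stale cache poisoning — log volume spike ✗; memory climbing ✓; cache hit ratio down ✗; connection count growing ✗; GC pause time up ✓
(E) thread-pool exhaustion — log volume spike ✓; memory climbing ✓; cache hit ratio down ✓; connection count growing ✓; GC pause time up ✗
(F) slow downstream dependency — log volume spike ✗; memory climbing ✓; cache hit ratio down ✓; connection count growing ✓; GC pause time up ✓
None of the listed candidates fits everything.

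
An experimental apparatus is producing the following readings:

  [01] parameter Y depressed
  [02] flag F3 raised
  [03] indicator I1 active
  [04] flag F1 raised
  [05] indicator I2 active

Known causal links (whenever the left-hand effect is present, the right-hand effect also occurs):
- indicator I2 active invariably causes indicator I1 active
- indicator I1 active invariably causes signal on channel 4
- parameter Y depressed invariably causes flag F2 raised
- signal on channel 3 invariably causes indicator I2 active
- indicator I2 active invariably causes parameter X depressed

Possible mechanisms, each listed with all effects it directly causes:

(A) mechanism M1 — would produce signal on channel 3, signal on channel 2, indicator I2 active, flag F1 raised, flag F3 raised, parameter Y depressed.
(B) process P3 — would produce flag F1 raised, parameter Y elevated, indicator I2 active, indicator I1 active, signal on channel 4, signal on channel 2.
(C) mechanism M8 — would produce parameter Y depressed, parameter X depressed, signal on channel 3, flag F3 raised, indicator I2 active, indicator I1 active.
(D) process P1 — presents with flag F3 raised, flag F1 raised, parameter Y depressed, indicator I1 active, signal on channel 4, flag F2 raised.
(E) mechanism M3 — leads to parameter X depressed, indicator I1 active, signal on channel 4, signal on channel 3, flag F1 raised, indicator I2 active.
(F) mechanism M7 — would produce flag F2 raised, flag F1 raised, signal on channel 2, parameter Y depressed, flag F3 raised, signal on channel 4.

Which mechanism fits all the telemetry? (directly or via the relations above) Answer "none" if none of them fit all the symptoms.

A

For each candidate, compare predicted effects to what was observed:
(A) mechanism M1 — parameter Y depressed ✓; flag F3 raised ✓; indicator I1 active ✓ (through indicator I2 active → indicator I1 active); flag F1 raised ✓; indicator I2 active ✓
(B) process P3 — parameter Y depressed ✗; flag F3 raised ✗; indicator I1 active ✓; flag F1 raised ✓; indicator I2 active ✓
(C) mechanism M8 — does not account for flag F1 raised
(D) process P1 — parameter Y depressed ✓; flag F3 raised ✓; indicator I1 active ✓; flag F1 raised ✓; indicator I2 active ✗
(E) mechanism M3 — parameter Y depressed ✗; flag F3 raised ✗; indicator I1 active ✓; flag F1 raised ✓; indicator I2 active ✓
(F) mechanism M7 — does not account for indicator I1 active, indicator I2 active
(A) alone accounts for all the evidence.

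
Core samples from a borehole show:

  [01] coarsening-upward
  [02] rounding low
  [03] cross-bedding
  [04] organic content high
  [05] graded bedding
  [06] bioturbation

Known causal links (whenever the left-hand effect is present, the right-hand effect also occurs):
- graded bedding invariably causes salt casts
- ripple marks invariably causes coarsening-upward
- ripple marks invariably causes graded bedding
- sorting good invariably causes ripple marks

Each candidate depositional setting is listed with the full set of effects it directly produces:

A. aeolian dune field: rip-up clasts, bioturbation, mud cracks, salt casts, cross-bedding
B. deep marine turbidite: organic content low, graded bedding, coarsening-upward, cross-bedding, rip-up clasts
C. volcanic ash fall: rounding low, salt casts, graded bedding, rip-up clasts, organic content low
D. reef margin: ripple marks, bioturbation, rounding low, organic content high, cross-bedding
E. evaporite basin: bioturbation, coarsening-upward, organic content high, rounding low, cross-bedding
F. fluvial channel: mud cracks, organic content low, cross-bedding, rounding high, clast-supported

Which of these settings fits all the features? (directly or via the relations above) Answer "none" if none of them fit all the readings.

Checking each candidate against the observations:
(A) aeolian dune field — coarsening-upward miss; rounding low miss; cross-bedding match; organic content high miss; graded bedding miss; bioturbation match
(B) deep marine turbidite — coarsening-upward match; rounding low miss; cross-bedding match; organic content high miss; graded bedding match; bioturbation miss
(C) volcanic ash fall — fails on coarsening-upward, cross-bedding, organic content high, bioturbation (predicts organic content low, not organic content high)
(D) reef margin — coarsening-upward match (via ripple marks → coarsening-upward); rounding low match; cross-bedding match; organic content high match; graded bedding match (via ripple marks → graded bedding); bioturbation match
(E) evaporite basin — does not account for graded bedding
(F) fluvial channel — fails on coarsening-upward, rounding low, organic content high, graded bedding, bioturbation (predicts rounding high, not rounding low; predicts organic content low, not organic content high)
Only (D) is consistent with every observation.

D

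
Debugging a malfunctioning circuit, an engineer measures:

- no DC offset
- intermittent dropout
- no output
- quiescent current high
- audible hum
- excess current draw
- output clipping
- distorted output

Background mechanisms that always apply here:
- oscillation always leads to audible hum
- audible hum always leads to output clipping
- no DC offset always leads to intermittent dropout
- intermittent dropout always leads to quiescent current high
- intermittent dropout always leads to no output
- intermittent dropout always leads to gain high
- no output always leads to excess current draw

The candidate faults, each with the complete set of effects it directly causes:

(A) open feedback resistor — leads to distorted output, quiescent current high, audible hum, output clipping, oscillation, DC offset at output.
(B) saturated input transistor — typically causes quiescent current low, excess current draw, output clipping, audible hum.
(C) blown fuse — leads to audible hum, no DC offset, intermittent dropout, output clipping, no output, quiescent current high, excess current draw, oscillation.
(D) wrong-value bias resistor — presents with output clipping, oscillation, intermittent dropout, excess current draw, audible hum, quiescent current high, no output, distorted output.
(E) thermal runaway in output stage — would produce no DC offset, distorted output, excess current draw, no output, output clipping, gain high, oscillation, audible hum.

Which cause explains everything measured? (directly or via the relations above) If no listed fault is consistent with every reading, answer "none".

Per-candidate check:
(A) open feedback resistor — no DC offset ✗; intermittent dropout ✗; no output ✗; quiescent current high ✓; audible hum ✓; excess current draw ✗; output clipping ✓; distorted output ✓
(B) saturated input transistor — no DC offset ✗; intermittent dropout ✗; no output ✗; quiescent current high ✗; audible hum ✓; excess current draw ✓; output clipping ✓; distorted output ✗
(C) blown fuse — does not account for distorted output
(D) wrong-value bias resistor — no DC offset ✗; intermittent dropout ✓; no output ✓; quiescent current high ✓; audible hum ✓; excess current draw ✓; output clipping ✓; distorted output ✓
(E) thermal runaway in output stage — no DC offset ✓; intermittent dropout ✓ (through no DC offset → intermittent dropout); no output ✓; quiescent current high ✓ (through no DC offset → intermittent dropout → quiescent current high); audible hum ✓; excess current draw ✓; output clipping ✓; distorted output ✓
(E) is the only candidate with no mismatches.

E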